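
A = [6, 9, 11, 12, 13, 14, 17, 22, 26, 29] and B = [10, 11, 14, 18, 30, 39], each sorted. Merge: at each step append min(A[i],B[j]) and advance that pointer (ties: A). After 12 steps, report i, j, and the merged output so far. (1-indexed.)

[i=1,j=1] A[i]=6<=B[j]=10 take 6 → i++
[i=2,j=1] A[i]=9<=B[j]=10 take 9 → i++
[i=3,j=1] A[i]=11>B[j]=10 take 10 → j++
[i=3,j=2] A[i]=11<=B[j]=11 take 11 → i++
[i=4,j=2] A[i]=12>B[j]=11 take 11 → j++
[i=4,j=3] A[i]=12<=B[j]=14 take 12 → i++
[i=5,j=3] A[i]=13<=B[j]=14 take 13 → i++
[i=6,j=3] A[i]=14<=B[j]=14 take 14 → i++
[i=7,j=3] A[i]=17>B[j]=14 take 14 → j++
[i=7,j=4] A[i]=17<=B[j]=18 take 17 → i++
[i=8,j=4] A[i]=22>B[j]=18 take 18 → j++
[i=8,j=5] A[i]=22<=B[j]=30 take 22 → i++

i=9, j=5, merged so far=[6, 9, 10, 11, 11, 12, 13, 14, 14, 17, 18, 22]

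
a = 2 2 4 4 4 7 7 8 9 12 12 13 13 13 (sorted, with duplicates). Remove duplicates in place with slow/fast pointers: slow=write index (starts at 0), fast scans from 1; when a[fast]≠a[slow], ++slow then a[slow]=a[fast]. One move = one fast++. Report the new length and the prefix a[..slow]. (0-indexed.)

(s=0,f=1) a[fast]=2=a[slow] dup → fast++
(s=0,f=2) a[fast]=4≠a[slow]=2 write a[1]=4 → slow++,fast++
(s=1,f=3) a[fast]=4=a[slow] dup → fast++
(s=1,f=4) a[fast]=4=a[slow] dup → fast++
(s=1,f=5) a[fast]=7≠a[slow]=4 write a[2]=7 → slow++,fast++
(s=2,f=6) a[fast]=7=a[slow] dup → fast++
(s=2,f=7) a[fast]=8≠a[slow]=7 write a[3]=8 → slow++,fast++
(s=3,f=8) a[fast]=9≠a[slow]=8 write a[4]=9 → slow++,fast++
(s=4,f=9) a[fast]=12≠a[slow]=9 write a[5]=12 → slow++,fast++
(s=5,f=10) a[fast]=12=a[slow] dup → fast++
(s=5,f=11) a[fast]=13≠a[slow]=12 write a[6]=13 → slow++,fast++
(s=6,f=12) a[fast]=13=a[slow] dup → fast++
(s=6,f=13) a[fast]=13=a[slow] dup → fast++

length 7; prefix = [2, 4, 7, 8, 9, 12, 13]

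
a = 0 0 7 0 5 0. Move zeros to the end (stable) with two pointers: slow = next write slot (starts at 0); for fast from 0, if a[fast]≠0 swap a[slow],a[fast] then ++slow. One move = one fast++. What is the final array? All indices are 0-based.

[7, 5, 0, 0, 0, 0]

slow=0 fast=0: a[fast]=0, fast++
slow=0 fast=1: a[fast]=0, fast++
slow=0 fast=2: a[fast]=7≠0 swap→a[0]=7, slow++,fast++
slow=1 fast=3: a[fast]=0, fast++
slow=1 fast=4: a[fast]=5≠0 swap→a[1]=5, slow++,fast++
slow=2 fast=5: a[fast]=0, fast++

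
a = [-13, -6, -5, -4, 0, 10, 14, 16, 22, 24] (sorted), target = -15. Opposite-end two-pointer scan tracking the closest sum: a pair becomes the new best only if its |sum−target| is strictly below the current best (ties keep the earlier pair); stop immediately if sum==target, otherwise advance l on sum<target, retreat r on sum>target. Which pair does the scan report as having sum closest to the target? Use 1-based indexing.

pair (-13, 0) with sum -13 (|Δ|=2)

l=1 r=10: -13+24=11 d=26 *, r--
l=1 r=9: -13+22=9 d=24 *, r--
l=1 r=8: -13+16=3 d=18 *, r--
l=1 r=7: -13+14=1 d=16 *, r--
l=1 r=6: -13+10=-3 d=12 *, r--
l=1 r=5: -13+0=-13 d=2 *, r--
l=1 r=4: -13+-4=-17 d=2, l++
l=2 r=4: -6+-4=-10 d=5, r--
l=2 r=3: -6+-5=-11 d=4, r--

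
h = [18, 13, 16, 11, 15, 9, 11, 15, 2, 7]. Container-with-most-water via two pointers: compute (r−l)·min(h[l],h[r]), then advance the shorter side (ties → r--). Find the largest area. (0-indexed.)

[0,9] min(18,7)*9=63 best=63 * → r--
[0,8] min(18,2)*8=16 best=63 → r--
[0,7] min(18,15)*7=105 best=105 * → r--
[0,6] min(18,11)*6=66 best=105 → r--
[0,5] min(18,9)*5=45 best=105 → r--
[0,4] min(18,15)*4=60 best=105 → r--
[0,3] min(18,11)*3=33 best=105 → r--
[0,2] min(18,16)*2=32 best=105 → r--
[0,1] min(18,13)*1=13 best=105 → r--

max area = 105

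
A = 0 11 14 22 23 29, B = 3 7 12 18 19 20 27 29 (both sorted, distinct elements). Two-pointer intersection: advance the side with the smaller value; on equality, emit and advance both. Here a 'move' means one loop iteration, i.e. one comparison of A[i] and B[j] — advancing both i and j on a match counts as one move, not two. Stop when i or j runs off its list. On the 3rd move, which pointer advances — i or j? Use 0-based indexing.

j

[i=0,j=0] 0<3 → i++
[i=1,j=0] 11>3 → j++
[i=1,j=1] 11>7 → j++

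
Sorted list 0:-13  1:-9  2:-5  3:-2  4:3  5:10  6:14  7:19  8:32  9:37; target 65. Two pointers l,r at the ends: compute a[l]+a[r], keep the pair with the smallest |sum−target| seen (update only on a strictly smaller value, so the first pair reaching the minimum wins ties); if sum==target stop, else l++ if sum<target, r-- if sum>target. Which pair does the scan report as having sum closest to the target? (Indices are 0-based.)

l=0 r=9: -13+37=24 d=41 *, l++
l=1 r=9: -9+37=28 d=37 *, l++
l=2 r=9: -5+37=32 d=33 *, l++
l=3 r=9: -2+37=35 d=30 *, l++
l=4 r=9: 3+37=40 d=25 *, l++
l=5 r=9: 10+37=47 d=18 *, l++
l=6 r=9: 14+37=51 d=14 *, l++
l=7 r=9: 19+37=56 d=9 *, l++
l=8 r=9: 32+37=69 d=4 *, r--

pair (32, 37) with sum 69 (|Δ|=4)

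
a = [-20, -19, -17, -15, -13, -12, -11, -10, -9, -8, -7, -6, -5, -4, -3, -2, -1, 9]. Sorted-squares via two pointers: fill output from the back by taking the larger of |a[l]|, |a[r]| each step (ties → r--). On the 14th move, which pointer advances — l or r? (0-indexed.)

l

l=0 r=17: |-20|>|9| out[17]=400, l++
l=1 r=17: |-19|>|9| out[16]=361, l++
l=2 r=17: |-17|>|9| out[15]=289, l++
l=3 r=17: |-15|>|9| out[14]=225, l++
l=4 r=17: |-13|>|9| out[13]=169, l++
l=5 r=17: |-12|>|9| out[12]=144, l++
l=6 r=17: |-11|>|9| out[11]=121, l++
l=7 r=17: |-10|>|9| out[10]=100, l++
l=8 r=17: |-9|<=|9| out[9]=81, r--
l=8 r=16: |-9|>|-1| out[8]=81, l++
l=9 r=16: |-8|>|-1| out[7]=64, l++
l=10 r=16: |-7|>|-1| out[6]=49, l++
l=11 r=16: |-6|>|-1| out[5]=36, l++
l=12 r=16: |-5|>|-1| out[4]=25, l++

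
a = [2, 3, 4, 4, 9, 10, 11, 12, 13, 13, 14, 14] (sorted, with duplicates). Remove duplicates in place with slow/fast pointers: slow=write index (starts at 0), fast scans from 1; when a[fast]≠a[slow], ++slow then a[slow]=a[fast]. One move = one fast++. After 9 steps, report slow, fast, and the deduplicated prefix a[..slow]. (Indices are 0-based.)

slow=0 fast=1: a[fast]=3≠a[slow]=2 write a[1]=3, slow++,fast++
slow=1 fast=2: a[fast]=4≠a[slow]=3 write a[2]=4, slow++,fast++
slow=2 fast=3: a[fast]=4=a[slow] dup, fast++
slow=2 fast=4: a[fast]=9≠a[slow]=4 write a[3]=9, slow++,fast++
slow=3 fast=5: a[fast]=10≠a[slow]=9 write a[4]=10, slow++,fast++
slow=4 fast=6: a[fast]=11≠a[slow]=10 write a[5]=11, slow++,fast++
slow=5 fast=7: a[fast]=12≠a[slow]=11 write a[6]=12, slow++,fast++
slow=6 fast=8: a[fast]=13≠a[slow]=12 write a[7]=13, slow++,fast++
slow=7 fast=9: a[fast]=13=a[slow] dup, fast++

slow=7, fast=10, prefix=[2, 3, 4, 9, 10, 11, 12, 13]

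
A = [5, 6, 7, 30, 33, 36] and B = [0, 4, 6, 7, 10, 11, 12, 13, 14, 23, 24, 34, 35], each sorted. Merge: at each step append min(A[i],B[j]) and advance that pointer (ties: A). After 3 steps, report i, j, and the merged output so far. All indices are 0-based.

i=1, j=2, merged so far=[0, 4, 5]

[i=0,j=0] A[i]=5>B[j]=0 take 0 → j++
[i=0,j=1] A[i]=5>B[j]=4 take 4 → j++
[i=0,j=2] A[i]=5<=B[j]=6 take 5 → i++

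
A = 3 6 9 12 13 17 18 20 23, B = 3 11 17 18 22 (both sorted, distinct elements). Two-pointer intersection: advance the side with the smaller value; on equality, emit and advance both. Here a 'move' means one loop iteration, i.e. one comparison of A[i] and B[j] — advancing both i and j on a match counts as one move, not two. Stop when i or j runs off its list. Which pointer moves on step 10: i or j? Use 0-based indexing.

j

i=0 j=0: 3==3 emit, i++,j++
i=1 j=1: 6<11, i++
i=2 j=1: 9<11, i++
i=3 j=1: 12>11, j++
i=3 j=2: 12<17, i++
i=4 j=2: 13<17, i++
i=5 j=2: 17==17 emit, i++,j++
i=6 j=3: 18==18 emit, i++,j++
i=7 j=4: 20<22, i++
i=8 j=4: 23>22, j++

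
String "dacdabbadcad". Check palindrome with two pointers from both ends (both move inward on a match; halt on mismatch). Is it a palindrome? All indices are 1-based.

[1,12] 'd'=='d' → l++,r--
[2,11] 'a'=='a' → l++,r--
[3,10] 'c'=='c' → l++,r--
[4,9] 'd'=='d' → l++,r--
[5,8] 'a'=='a' → l++,r--
[6,7] 'b'=='b' → l++,r--

palindrome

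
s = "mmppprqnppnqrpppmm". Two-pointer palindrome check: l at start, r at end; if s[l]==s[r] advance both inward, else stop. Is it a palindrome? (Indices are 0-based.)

l=0 r=17: 'm'=='m', l++,r--
l=1 r=16: 'm'=='m', l++,r--
l=2 r=15: 'p'=='p', l++,r--
l=3 r=14: 'p'=='p', l++,r--
l=4 r=13: 'p'=='p', l++,r--
l=5 r=12: 'r'=='r', l++,r--
l=6 r=11: 'q'=='q', l++,r--
l=7 r=10: 'n'=='n', l++,r--
l=8 r=9: 'p'=='p', l++,r--

palindrome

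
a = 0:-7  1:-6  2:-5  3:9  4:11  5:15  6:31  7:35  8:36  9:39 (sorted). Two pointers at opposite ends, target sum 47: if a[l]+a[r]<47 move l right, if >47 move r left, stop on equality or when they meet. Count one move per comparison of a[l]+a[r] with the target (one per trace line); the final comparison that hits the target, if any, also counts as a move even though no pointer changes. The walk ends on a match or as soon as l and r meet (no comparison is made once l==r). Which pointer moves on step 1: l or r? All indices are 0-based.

l

[0,9] -7+39=32 <47 → l++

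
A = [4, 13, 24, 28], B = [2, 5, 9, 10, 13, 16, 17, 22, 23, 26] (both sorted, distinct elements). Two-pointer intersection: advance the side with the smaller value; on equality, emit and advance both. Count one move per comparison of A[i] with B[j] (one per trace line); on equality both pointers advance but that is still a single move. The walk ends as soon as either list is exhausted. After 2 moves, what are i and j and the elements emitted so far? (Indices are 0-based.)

i=0 j=0: 4>2, j++
i=0 j=1: 4<5, i++

i=1, j=1, emitted=[]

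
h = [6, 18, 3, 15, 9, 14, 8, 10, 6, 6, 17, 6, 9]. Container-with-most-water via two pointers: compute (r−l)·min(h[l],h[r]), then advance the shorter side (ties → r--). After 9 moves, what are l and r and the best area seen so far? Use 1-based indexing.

l=2, r=5, best area=153

[1,13] min(6,9)*12=72 best=72 * → l++
[2,13] min(18,9)*11=99 best=99 * → r--
[2,12] min(18,6)*10=60 best=99 → r--
[2,11] min(18,17)*9=153 best=153 * → r--
[2,10] min(18,6)*8=48 best=153 → r--
[2,9] min(18,6)*7=42 best=153 → r--
[2,8] min(18,10)*6=60 best=153 → r--
[2,7] min(18,8)*5=40 best=153 → r--
[2,6] min(18,14)*4=56 best=153 → r--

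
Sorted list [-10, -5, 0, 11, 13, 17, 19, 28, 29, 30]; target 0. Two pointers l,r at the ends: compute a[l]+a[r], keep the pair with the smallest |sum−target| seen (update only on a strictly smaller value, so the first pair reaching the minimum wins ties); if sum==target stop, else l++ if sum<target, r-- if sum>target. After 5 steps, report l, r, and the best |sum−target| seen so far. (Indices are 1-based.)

l=1, r=5, best |Δ|=7

[1,10] -10+30=20 d=20 * → r--
[1,9] -10+29=19 d=19 * → r--
[1,8] -10+28=18 d=18 * → r--
[1,7] -10+19=9 d=9 * → r--
[1,6] -10+17=7 d=7 * → r--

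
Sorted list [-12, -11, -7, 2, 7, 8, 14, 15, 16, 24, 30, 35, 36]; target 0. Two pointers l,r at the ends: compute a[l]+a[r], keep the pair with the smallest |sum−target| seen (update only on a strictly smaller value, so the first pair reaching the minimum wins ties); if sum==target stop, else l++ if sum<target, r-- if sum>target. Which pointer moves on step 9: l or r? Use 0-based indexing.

[0,12] -12+36=24 d=24 * → r--
[0,11] -12+35=23 d=23 * → r--
[0,10] -12+30=18 d=18 * → r--
[0,9] -12+24=12 d=12 * → r--
[0,8] -12+16=4 d=4 * → r--
[0,7] -12+15=3 d=3 * → r--
[0,6] -12+14=2 d=2 * → r--
[0,5] -12+8=-4 d=4 → l++
[1,5] -11+8=-3 d=3 → l++

l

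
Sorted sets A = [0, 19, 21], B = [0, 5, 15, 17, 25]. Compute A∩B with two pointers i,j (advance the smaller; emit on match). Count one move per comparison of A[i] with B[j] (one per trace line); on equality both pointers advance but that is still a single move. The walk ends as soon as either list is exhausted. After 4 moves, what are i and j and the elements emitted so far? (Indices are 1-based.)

i=2, j=5, emitted=[0]

i=1 j=1: 0==0 emit, i++,j++
i=2 j=2: 19>5, j++
i=2 j=3: 19>15, j++
i=2 j=4: 19>17, j++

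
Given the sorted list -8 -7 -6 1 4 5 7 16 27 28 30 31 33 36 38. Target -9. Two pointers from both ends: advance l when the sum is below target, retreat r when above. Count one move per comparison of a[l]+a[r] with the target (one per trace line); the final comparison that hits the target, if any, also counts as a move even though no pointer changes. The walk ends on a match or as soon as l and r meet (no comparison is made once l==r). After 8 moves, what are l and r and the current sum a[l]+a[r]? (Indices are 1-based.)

l=1 r=15: -8+38=30 >-9, r--
l=1 r=14: -8+36=28 >-9, r--
l=1 r=13: -8+33=25 >-9, r--
l=1 r=12: -8+31=23 >-9, r--
l=1 r=11: -8+30=22 >-9, r--
l=1 r=10: -8+28=20 >-9, r--
l=1 r=9: -8+27=19 >-9, r--
l=1 r=8: -8+16=8 >-9, r--

l=1, r=7, sum=-1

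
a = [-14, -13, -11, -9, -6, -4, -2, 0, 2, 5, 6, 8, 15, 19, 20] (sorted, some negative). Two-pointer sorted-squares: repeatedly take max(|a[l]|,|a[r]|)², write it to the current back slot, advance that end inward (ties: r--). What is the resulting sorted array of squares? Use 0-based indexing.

l=0 r=14: |-14|<=|20| out[14]=400, r--
l=0 r=13: |-14|<=|19| out[13]=361, r--
l=0 r=12: |-14|<=|15| out[12]=225, r--
l=0 r=11: |-14|>|8| out[11]=196, l++
l=1 r=11: |-13|>|8| out[10]=169, l++
l=2 r=11: |-11|>|8| out[9]=121, l++
l=3 r=11: |-9|>|8| out[8]=81, l++
l=4 r=11: |-6|<=|8| out[7]=64, r--
l=4 r=10: |-6|<=|6| out[6]=36, r--
l=4 r=9: |-6|>|5| out[5]=36, l++
l=5 r=9: |-4|<=|5| out[4]=25, r--
l=5 r=8: |-4|>|2| out[3]=16, l++
l=6 r=8: |-2|<=|2| out[2]=4, r--
l=6 r=7: |-2|>|0| out[1]=4, l++
l=7 r=7: |0|<=|0| out[0]=0, r--

[0, 4, 4, 16, 25, 36, 36, 64, 81, 121, 169, 196, 225, 361, 400]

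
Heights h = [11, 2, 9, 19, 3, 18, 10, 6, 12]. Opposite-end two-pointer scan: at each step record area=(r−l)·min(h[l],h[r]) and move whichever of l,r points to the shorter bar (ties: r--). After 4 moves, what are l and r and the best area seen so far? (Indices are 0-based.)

l=3, r=7, best area=88

[0,8] min(11,12)*8=88 best=88 * → l++
[1,8] min(2,12)*7=14 best=88 → l++
[2,8] min(9,12)*6=54 best=88 → l++
[3,8] min(19,12)*5=60 best=88 → r--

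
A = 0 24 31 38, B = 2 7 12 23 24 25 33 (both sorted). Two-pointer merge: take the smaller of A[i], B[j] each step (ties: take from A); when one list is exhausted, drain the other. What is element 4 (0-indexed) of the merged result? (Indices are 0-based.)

merged[4] = 23

i=0 j=0: A[i]=0<=B[j]=2 take 0, i++
i=1 j=0: A[i]=24>B[j]=2 take 2, j++
i=1 j=1: A[i]=24>B[j]=7 take 7, j++
i=1 j=2: A[i]=24>B[j]=12 take 12, j++
i=1 j=3: A[i]=24>B[j]=23 take 23, j++
i=1 j=4: A[i]=24<=B[j]=24 take 24, i++
i=2 j=4: A[i]=31>B[j]=24 take 24, j++
i=2 j=5: A[i]=31>B[j]=25 take 25, j++
i=2 j=6: A[i]=31<=B[j]=33 take 31, i++
i=3 j=6: A[i]=38>B[j]=33 take 33, j++
i=3 j=7: B done, take A[i]=38, i++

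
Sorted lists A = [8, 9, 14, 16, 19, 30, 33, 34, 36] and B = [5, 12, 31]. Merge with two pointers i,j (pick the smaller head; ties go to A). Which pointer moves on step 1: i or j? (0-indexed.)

j

i=0 j=0: A[i]=8>B[j]=5 take 5, j++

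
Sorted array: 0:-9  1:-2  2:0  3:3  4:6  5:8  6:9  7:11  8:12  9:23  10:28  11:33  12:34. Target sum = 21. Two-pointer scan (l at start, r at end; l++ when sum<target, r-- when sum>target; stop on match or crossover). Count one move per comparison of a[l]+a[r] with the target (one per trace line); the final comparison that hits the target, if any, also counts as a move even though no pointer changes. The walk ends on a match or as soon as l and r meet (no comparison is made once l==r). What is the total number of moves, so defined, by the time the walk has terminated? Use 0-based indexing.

l=0 r=12: -9+34=25 >21, r--
l=0 r=11: -9+33=24 >21, r--
l=0 r=10: -9+28=19 <21, l++
l=1 r=10: -2+28=26 >21, r--
l=1 r=9: -2+23=21, found

5 moves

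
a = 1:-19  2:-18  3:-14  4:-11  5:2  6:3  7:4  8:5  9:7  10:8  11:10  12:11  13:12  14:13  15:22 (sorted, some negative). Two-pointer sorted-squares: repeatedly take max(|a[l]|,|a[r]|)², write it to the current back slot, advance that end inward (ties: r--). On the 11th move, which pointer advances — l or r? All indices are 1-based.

r

l=1 r=15: |-19|<=|22| out[15]=484, r--
l=1 r=14: |-19|>|13| out[14]=361, l++
l=2 r=14: |-18|>|13| out[13]=324, l++
l=3 r=14: |-14|>|13| out[12]=196, l++
l=4 r=14: |-11|<=|13| out[11]=169, r--
l=4 r=13: |-11|<=|12| out[10]=144, r--
l=4 r=12: |-11|<=|11| out[9]=121, r--
l=4 r=11: |-11|>|10| out[8]=121, l++
l=5 r=11: |2|<=|10| out[7]=100, r--
l=5 r=10: |2|<=|8| out[6]=64, r--
l=5 r=9: |2|<=|7| out[5]=49, r--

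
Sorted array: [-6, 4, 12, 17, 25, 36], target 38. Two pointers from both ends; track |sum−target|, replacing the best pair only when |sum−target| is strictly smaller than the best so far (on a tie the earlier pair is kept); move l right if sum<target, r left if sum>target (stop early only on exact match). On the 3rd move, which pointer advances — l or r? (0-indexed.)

[0,5] -6+36=30 d=8 * → l++
[1,5] 4+36=40 d=2 * → r--
[1,4] 4+25=29 d=9 → l++

l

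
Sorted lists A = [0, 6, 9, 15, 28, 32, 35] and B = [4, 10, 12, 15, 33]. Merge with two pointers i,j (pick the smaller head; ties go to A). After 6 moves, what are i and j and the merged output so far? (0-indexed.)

i=0 j=0: A[i]=0<=B[j]=4 take 0, i++
i=1 j=0: A[i]=6>B[j]=4 take 4, j++
i=1 j=1: A[i]=6<=B[j]=10 take 6, i++
i=2 j=1: A[i]=9<=B[j]=10 take 9, i++
i=3 j=1: A[i]=15>B[j]=10 take 10, j++
i=3 j=2: A[i]=15>B[j]=12 take 12, j++

i=3, j=3, merged so far=[0, 4, 6, 9, 10, 12]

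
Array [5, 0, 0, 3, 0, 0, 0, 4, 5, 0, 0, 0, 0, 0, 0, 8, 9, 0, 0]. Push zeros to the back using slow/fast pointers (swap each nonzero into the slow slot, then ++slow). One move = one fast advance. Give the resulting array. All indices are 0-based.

slow=0 fast=0: a[fast]=5≠0 swap→a[0]=5, slow++,fast++
slow=1 fast=1: a[fast]=0, fast++
slow=1 fast=2: a[fast]=0, fast++
slow=1 fast=3: a[fast]=3≠0 swap→a[1]=3, slow++,fast++
slow=2 fast=4: a[fast]=0, fast++
slow=2 fast=5: a[fast]=0, fast++
slow=2 fast=6: a[fast]=0, fast++
slow=2 fast=7: a[fast]=4≠0 swap→a[2]=4, slow++,fast++
slow=3 fast=8: a[fast]=5≠0 swap→a[3]=5, slow++,fast++
slow=4 fast=9: a[fast]=0, fast++
slow=4 fast=10: a[fast]=0, fast++
slow=4 fast=11: a[fast]=0, fast++
slow=4 fast=12: a[fast]=0, fast++
slow=4 fast=13: a[fast]=0, fast++
slow=4 fast=14: a[fast]=0, fast++
slow=4 fast=15: a[fast]=8≠0 swap→a[4]=8, slow++,fast++
slow=5 fast=16: a[fast]=9≠0 swap→a[5]=9, slow++,fast++
slow=6 fast=17: a[fast]=0, fast++
slow=6 fast=18: a[fast]=0, fast++

[5, 3, 4, 5, 8, 9, 0, 0, 0, 0, 0, 0, 0, 0, 0, 0, 0, 0, 0]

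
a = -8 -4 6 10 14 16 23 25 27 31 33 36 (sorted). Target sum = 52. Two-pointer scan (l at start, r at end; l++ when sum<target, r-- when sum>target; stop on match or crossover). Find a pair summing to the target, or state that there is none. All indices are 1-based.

(16, 36)

[1,12] -8+36=28 <52 → l++
[2,12] -4+36=32 <52 → l++
[3,12] 6+36=42 <52 → l++
[4,12] 10+36=46 <52 → l++
[5,12] 14+36=50 <52 → l++
[6,12] 16+36=52 → found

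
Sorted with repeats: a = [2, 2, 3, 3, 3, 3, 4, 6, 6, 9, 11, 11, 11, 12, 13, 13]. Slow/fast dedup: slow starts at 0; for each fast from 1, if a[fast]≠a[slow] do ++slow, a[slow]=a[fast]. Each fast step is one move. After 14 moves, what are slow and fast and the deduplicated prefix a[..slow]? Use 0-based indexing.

slow=7, fast=15, prefix=[2, 3, 4, 6, 9, 11, 12, 13]

(s=0,f=1) a[fast]=2=a[slow] dup → fast++
(s=0,f=2) a[fast]=3≠a[slow]=2 write a[1]=3 → slow++,fast++
(s=1,f=3) a[fast]=3=a[slow] dup → fast++
(s=1,f=4) a[fast]=3=a[slow] dup → fast++
(s=1,f=5) a[fast]=3=a[slow] dup → fast++
(s=1,f=6) a[fast]=4≠a[slow]=3 write a[2]=4 → slow++,fast++
(s=2,f=7) a[fast]=6≠a[slow]=4 write a[3]=6 → slow++,fast++
(s=3,f=8) a[fast]=6=a[slow] dup → fast++
(s=3,f=9) a[fast]=9≠a[slow]=6 write a[4]=9 → slow++,fast++
(s=4,f=10) a[fast]=11≠a[slow]=9 write a[5]=11 → slow++,fast++
(s=5,f=11) a[fast]=11=a[slow] dup → fast++
(s=5,f=12) a[fast]=11=a[slow] dup → fast++
(s=5,f=13) a[fast]=12≠a[slow]=11 write a[6]=12 → slow++,fast++
(s=6,f=14) a[fast]=13≠a[slow]=12 write a[7]=13 → slow++,fast++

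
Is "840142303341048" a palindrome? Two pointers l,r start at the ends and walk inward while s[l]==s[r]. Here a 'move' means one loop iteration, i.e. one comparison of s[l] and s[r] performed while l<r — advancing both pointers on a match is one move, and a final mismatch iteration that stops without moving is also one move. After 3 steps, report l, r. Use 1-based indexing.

l=1 r=15: '8'=='8', l++,r--
l=2 r=14: '4'=='4', l++,r--
l=3 r=13: '0'=='0', l++,r--

l=4, r=12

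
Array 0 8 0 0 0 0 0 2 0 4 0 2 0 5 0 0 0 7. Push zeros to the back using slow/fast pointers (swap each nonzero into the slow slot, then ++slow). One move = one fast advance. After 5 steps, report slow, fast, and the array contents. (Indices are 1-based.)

(s=1,f=1) a[fast]=0 → fast++
(s=1,f=2) a[fast]=8≠0 swap→a[1]=8 → slow++,fast++
(s=2,f=3) a[fast]=0 → fast++
(s=2,f=4) a[fast]=0 → fast++
(s=2,f=5) a[fast]=0 → fast++

slow=2, fast=6, a=[8, 0, 0, 0, 0, 0, 0, 2, 0, 4, 0, 2, 0, 5, 0, 0, 0, 7]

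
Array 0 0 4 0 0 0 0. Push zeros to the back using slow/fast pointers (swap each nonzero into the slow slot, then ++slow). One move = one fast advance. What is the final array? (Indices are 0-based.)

[4, 0, 0, 0, 0, 0, 0]

(s=0,f=0) a[fast]=0 → fast++
(s=0,f=1) a[fast]=0 → fast++
(s=0,f=2) a[fast]=4≠0 swap→a[0]=4 → slow++,fast++
(s=1,f=3) a[fast]=0 → fast++
(s=1,f=4) a[fast]=0 → fast++
(s=1,f=5) a[fast]=0 → fast++
(s=1,f=6) a[fast]=0 → fast++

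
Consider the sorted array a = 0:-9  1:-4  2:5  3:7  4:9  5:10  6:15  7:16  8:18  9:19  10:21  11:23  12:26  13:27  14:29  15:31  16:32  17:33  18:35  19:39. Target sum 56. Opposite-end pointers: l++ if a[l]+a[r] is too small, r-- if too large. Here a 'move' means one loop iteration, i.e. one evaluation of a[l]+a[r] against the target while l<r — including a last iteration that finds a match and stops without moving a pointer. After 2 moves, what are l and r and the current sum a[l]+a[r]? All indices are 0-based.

l=2, r=19, sum=44

[0,19] -9+39=30 <56 → l++
[1,19] -4+39=35 <56 → l++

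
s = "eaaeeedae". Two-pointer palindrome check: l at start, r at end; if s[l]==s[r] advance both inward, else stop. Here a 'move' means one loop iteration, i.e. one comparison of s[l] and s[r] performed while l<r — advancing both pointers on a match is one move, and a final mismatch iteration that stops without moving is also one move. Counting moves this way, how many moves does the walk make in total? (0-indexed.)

3 moves

[0,8] 'e'=='e' → l++,r--
[1,7] 'a'=='a' → l++,r--
[2,6] 'a'!='d' → stop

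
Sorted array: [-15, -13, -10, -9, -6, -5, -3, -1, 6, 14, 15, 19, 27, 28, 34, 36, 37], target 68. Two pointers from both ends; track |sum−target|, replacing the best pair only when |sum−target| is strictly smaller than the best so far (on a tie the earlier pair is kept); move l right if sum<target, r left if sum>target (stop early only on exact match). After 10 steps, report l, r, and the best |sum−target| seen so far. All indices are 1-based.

[1,17] -15+37=22 d=46 * → l++
[2,17] -13+37=24 d=44 * → l++
[3,17] -10+37=27 d=41 * → l++
[4,17] -9+37=28 d=40 * → l++
[5,17] -6+37=31 d=37 * → l++
[6,17] -5+37=32 d=36 * → l++
[7,17] -3+37=34 d=34 * → l++
[8,17] -1+37=36 d=32 * → l++
[9,17] 6+37=43 d=25 * → l++
[10,17] 14+37=51 d=17 * → l++

l=11, r=17, best |Δ|=17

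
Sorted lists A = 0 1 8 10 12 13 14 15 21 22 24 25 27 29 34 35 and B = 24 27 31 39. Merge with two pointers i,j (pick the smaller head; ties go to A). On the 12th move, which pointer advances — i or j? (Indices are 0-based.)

[i=0,j=0] A[i]=0<=B[j]=24 take 0 → i++
[i=1,j=0] A[i]=1<=B[j]=24 take 1 → i++
[i=2,j=0] A[i]=8<=B[j]=24 take 8 → i++
[i=3,j=0] A[i]=10<=B[j]=24 take 10 → i++
[i=4,j=0] A[i]=12<=B[j]=24 take 12 → i++
[i=5,j=0] A[i]=13<=B[j]=24 take 13 → i++
[i=6,j=0] A[i]=14<=B[j]=24 take 14 → i++
[i=7,j=0] A[i]=15<=B[j]=24 take 15 → i++
[i=8,j=0] A[i]=21<=B[j]=24 take 21 → i++
[i=9,j=0] A[i]=22<=B[j]=24 take 22 → i++
[i=10,j=0] A[i]=24<=B[j]=24 take 24 → i++
[i=11,j=0] A[i]=25>B[j]=24 take 24 → j++

j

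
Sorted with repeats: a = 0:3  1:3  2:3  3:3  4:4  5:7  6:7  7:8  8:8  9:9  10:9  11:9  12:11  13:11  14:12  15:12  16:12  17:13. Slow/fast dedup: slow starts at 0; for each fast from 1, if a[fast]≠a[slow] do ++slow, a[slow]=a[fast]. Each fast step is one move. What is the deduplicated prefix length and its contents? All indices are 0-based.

length 8; prefix = [3, 4, 7, 8, 9, 11, 12, 13]

(s=0,f=1) a[fast]=3=a[slow] dup → fast++
(s=0,f=2) a[fast]=3=a[slow] dup → fast++
(s=0,f=3) a[fast]=3=a[slow] dup → fast++
(s=0,f=4) a[fast]=4≠a[slow]=3 write a[1]=4 → slow++,fast++
(s=1,f=5) a[fast]=7≠a[slow]=4 write a[2]=7 → slow++,fast++
(s=2,f=6) a[fast]=7=a[slow] dup → fast++
(s=2,f=7) a[fast]=8≠a[slow]=7 write a[3]=8 → slow++,fast++
(s=3,f=8) a[fast]=8=a[slow] dup → fast++
(s=3,f=9) a[fast]=9≠a[slow]=8 write a[4]=9 → slow++,fast++
(s=4,f=10) a[fast]=9=a[slow] dup → fast++
(s=4,f=11) a[fast]=9=a[slow] dup → fast++
(s=4,f=12) a[fast]=11≠a[slow]=9 write a[5]=11 → slow++,fast++
(s=5,f=13) a[fast]=11=a[slow] dup → fast++
(s=5,f=14) a[fast]=12≠a[slow]=11 write a[6]=12 → slow++,fast++
(s=6,f=15) a[fast]=12=a[slow] dup → fast++
(s=6,f=16) a[fast]=12=a[slow] dup → fast++
(s=6,f=17) a[fast]=13≠a[slow]=12 write a[7]=13 → slow++,fast++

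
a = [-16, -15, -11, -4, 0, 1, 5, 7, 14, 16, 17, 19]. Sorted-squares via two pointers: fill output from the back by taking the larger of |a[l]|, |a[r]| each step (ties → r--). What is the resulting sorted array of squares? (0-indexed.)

l=0 r=11: |-16|<=|19| out[11]=361, r--
l=0 r=10: |-16|<=|17| out[10]=289, r--
l=0 r=9: |-16|<=|16| out[9]=256, r--
l=0 r=8: |-16|>|14| out[8]=256, l++
l=1 r=8: |-15|>|14| out[7]=225, l++
l=2 r=8: |-11|<=|14| out[6]=196, r--
l=2 r=7: |-11|>|7| out[5]=121, l++
l=3 r=7: |-4|<=|7| out[4]=49, r--
l=3 r=6: |-4|<=|5| out[3]=25, r--
l=3 r=5: |-4|>|1| out[2]=16, l++
l=4 r=5: |0|<=|1| out[1]=1, r--
l=4 r=4: |0|<=|0| out[0]=0, r--

[0, 1, 16, 25, 49, 121, 196, 225, 256, 256, 289, 361]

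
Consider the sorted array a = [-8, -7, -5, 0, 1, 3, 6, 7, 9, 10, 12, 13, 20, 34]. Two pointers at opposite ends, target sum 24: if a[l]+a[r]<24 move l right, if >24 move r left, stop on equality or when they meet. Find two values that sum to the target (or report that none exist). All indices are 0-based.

l=0 r=13: -8+34=26 >24, r--
l=0 r=12: -8+20=12 <24, l++
l=1 r=12: -7+20=13 <24, l++
l=2 r=12: -5+20=15 <24, l++
l=3 r=12: 0+20=20 <24, l++
l=4 r=12: 1+20=21 <24, l++
l=5 r=12: 3+20=23 <24, l++
l=6 r=12: 6+20=26 >24, r--
l=6 r=11: 6+13=19 <24, l++
l=7 r=11: 7+13=20 <24, l++
l=8 r=11: 9+13=22 <24, l++
l=9 r=11: 10+13=23 <24, l++
l=10 r=11: 12+13=25 >24, r--

no pair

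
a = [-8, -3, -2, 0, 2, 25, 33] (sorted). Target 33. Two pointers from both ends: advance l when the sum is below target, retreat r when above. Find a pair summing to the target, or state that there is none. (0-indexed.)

(0, 33)

l=0 r=6: -8+33=25 <33, l++
l=1 r=6: -3+33=30 <33, l++
l=2 r=6: -2+33=31 <33, l++
l=3 r=6: 0+33=33, found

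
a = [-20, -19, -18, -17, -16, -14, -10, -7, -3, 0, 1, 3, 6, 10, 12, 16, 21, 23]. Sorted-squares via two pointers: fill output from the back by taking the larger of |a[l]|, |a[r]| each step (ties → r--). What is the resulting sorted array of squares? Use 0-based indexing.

[0, 1, 9, 9, 36, 49, 100, 100, 144, 196, 256, 256, 289, 324, 361, 400, 441, 529]

l=0 r=17: |-20|<=|23| out[17]=529, r--
l=0 r=16: |-20|<=|21| out[16]=441, r--
l=0 r=15: |-20|>|16| out[15]=400, l++
l=1 r=15: |-19|>|16| out[14]=361, l++
l=2 r=15: |-18|>|16| out[13]=324, l++
l=3 r=15: |-17|>|16| out[12]=289, l++
l=4 r=15: |-16|<=|16| out[11]=256, r--
l=4 r=14: |-16|>|12| out[10]=256, l++
l=5 r=14: |-14|>|12| out[9]=196, l++
l=6 r=14: |-10|<=|12| out[8]=144, r--
l=6 r=13: |-10|<=|10| out[7]=100, r--
l=6 r=12: |-10|>|6| out[6]=100, l++
l=7 r=12: |-7|>|6| out[5]=49, l++
l=8 r=12: |-3|<=|6| out[4]=36, r--
l=8 r=11: |-3|<=|3| out[3]=9, r--
l=8 r=10: |-3|>|1| out[2]=9, l++
l=9 r=10: |0|<=|1| out[1]=1, r--
l=9 r=9: |0|<=|0| out[0]=0, r--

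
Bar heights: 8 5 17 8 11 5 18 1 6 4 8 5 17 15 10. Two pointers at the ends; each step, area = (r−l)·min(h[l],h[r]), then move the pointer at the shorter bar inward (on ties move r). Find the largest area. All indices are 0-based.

max area = 170

l=0 r=14: min(8,10)*14=112 best=112 *, l++
l=1 r=14: min(5,10)*13=65 best=112, l++
l=2 r=14: min(17,10)*12=120 best=120 *, r--
l=2 r=13: min(17,15)*11=165 best=165 *, r--
l=2 r=12: min(17,17)*10=170 best=170 *, r--
l=2 r=11: min(17,5)*9=45 best=170, r--
l=2 r=10: min(17,8)*8=64 best=170, r--
l=2 r=9: min(17,4)*7=28 best=170, r--
l=2 r=8: min(17,6)*6=36 best=170, r--
l=2 r=7: min(17,1)*5=5 best=170, r--
l=2 r=6: min(17,18)*4=68 best=170, l++
l=3 r=6: min(8,18)*3=24 best=170, l++
l=4 r=6: min(11,18)*2=22 best=170, l++
l=5 r=6: min(5,18)*1=5 best=170, l++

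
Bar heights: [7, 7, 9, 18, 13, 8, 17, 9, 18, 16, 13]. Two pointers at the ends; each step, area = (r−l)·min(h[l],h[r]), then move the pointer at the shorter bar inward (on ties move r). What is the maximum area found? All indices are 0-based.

max area = 96

l=0 r=10: min(7,13)*10=70 best=70 *, l++
l=1 r=10: min(7,13)*9=63 best=70, l++
l=2 r=10: min(9,13)*8=72 best=72 *, l++
l=3 r=10: min(18,13)*7=91 best=91 *, r--
l=3 r=9: min(18,16)*6=96 best=96 *, r--
l=3 r=8: min(18,18)*5=90 best=96, r--
l=3 r=7: min(18,9)*4=36 best=96, r--
l=3 r=6: min(18,17)*3=51 best=96, r--
l=3 r=5: min(18,8)*2=16 best=96, r--
l=3 r=4: min(18,13)*1=13 best=96, r--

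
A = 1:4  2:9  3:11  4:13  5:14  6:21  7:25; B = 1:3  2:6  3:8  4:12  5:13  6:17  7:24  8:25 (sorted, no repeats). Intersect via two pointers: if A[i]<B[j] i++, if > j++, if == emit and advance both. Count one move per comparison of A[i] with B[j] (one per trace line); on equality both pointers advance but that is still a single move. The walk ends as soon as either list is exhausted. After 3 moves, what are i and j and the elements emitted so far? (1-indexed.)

i=2, j=3, emitted=[]

i=1 j=1: 4>3, j++
i=1 j=2: 4<6, i++
i=2 j=2: 9>6, j++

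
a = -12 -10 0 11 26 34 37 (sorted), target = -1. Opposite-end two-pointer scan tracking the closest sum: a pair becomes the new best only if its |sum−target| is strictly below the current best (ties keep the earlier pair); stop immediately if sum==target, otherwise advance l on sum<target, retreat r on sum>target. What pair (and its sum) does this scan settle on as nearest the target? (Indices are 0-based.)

pair (-12, 11) with sum -1 (|Δ|=0)

[0,6] -12+37=25 d=26 * → r--
[0,5] -12+34=22 d=23 * → r--
[0,4] -12+26=14 d=15 * → r--
[0,3] -12+11=-1 d=0 * → stop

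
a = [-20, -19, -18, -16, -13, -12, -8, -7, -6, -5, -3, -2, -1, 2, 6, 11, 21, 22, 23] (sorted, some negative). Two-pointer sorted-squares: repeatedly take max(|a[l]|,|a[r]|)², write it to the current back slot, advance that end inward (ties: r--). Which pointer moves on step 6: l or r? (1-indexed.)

l=1 r=19: |-20|<=|23| out[19]=529, r--
l=1 r=18: |-20|<=|22| out[18]=484, r--
l=1 r=17: |-20|<=|21| out[17]=441, r--
l=1 r=16: |-20|>|11| out[16]=400, l++
l=2 r=16: |-19|>|11| out[15]=361, l++
l=3 r=16: |-18|>|11| out[14]=324, l++

l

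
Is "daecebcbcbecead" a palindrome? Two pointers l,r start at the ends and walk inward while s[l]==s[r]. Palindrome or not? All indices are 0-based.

l=0 r=14: 'd'=='d', l++,r--
l=1 r=13: 'a'=='a', l++,r--
l=2 r=12: 'e'=='e', l++,r--
l=3 r=11: 'c'=='c', l++,r--
l=4 r=10: 'e'=='e', l++,r--
l=5 r=9: 'b'=='b', l++,r--
l=6 r=8: 'c'=='c', l++,r--

palindrome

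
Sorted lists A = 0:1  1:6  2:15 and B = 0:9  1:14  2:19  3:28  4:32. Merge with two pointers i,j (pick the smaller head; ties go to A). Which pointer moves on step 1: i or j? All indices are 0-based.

i

i=0 j=0: A[i]=1<=B[j]=9 take 1, i++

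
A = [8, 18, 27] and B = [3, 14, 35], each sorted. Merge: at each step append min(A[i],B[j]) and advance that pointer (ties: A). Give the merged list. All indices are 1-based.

[i=1,j=1] A[i]=8>B[j]=3 take 3 → j++
[i=1,j=2] A[i]=8<=B[j]=14 take 8 → i++
[i=2,j=2] A[i]=18>B[j]=14 take 14 → j++
[i=2,j=3] A[i]=18<=B[j]=35 take 18 → i++
[i=3,j=3] A[i]=27<=B[j]=35 take 27 → i++
[i=4,j=3] A done, take B[j]=35 → j++

[3, 8, 14, 18, 27, 35]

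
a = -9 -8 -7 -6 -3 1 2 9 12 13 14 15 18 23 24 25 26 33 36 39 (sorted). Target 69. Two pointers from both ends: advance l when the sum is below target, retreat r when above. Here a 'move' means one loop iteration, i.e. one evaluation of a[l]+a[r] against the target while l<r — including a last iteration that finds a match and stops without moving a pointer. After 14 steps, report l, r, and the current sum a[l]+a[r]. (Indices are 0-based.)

l=14, r=19, sum=63

[0,19] -9+39=30 <69 → l++
[1,19] -8+39=31 <69 → l++
[2,19] -7+39=32 <69 → l++
[3,19] -6+39=33 <69 → l++
[4,19] -3+39=36 <69 → l++
[5,19] 1+39=40 <69 → l++
[6,19] 2+39=41 <69 → l++
[7,19] 9+39=48 <69 → l++
[8,19] 12+39=51 <69 → l++
[9,19] 13+39=52 <69 → l++
[10,19] 14+39=53 <69 → l++
[11,19] 15+39=54 <69 → l++
[12,19] 18+39=57 <69 → l++
[13,19] 23+39=62 <69 → l++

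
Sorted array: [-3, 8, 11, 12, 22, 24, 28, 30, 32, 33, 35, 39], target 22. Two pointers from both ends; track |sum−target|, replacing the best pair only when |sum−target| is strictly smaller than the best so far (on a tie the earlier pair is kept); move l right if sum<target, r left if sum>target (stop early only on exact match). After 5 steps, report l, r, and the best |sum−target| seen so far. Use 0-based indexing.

[0,11] -3+39=36 d=14 * → r--
[0,10] -3+35=32 d=10 * → r--
[0,9] -3+33=30 d=8 * → r--
[0,8] -3+32=29 d=7 * → r--
[0,7] -3+30=27 d=5 * → r--

l=0, r=6, best |Δ|=5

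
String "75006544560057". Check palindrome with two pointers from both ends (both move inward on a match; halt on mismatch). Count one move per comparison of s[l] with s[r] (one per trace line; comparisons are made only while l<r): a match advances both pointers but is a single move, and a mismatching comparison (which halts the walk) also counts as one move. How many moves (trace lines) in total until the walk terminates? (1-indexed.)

7 moves

l=1 r=14: '7'=='7', l++,r--
l=2 r=13: '5'=='5', l++,r--
l=3 r=12: '0'=='0', l++,r--
l=4 r=11: '0'=='0', l++,r--
l=5 r=10: '6'=='6', l++,r--
l=6 r=9: '5'=='5', l++,r--
l=7 r=8: '4'=='4', l++,r--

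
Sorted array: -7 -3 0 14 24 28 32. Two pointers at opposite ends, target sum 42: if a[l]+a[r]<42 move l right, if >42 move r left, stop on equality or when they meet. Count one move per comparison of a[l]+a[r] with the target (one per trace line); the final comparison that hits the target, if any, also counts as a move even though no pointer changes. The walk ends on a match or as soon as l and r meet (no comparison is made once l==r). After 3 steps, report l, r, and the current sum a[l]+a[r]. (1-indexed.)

l=1 r=7: -7+32=25 <42, l++
l=2 r=7: -3+32=29 <42, l++
l=3 r=7: 0+32=32 <42, l++

l=4, r=7, sum=46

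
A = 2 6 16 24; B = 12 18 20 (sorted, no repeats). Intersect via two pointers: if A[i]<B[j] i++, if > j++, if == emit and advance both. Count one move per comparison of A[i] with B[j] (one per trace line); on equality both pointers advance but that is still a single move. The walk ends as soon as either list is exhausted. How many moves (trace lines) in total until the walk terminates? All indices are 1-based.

[i=1,j=1] 2<12 → i++
[i=2,j=1] 6<12 → i++
[i=3,j=1] 16>12 → j++
[i=3,j=2] 16<18 → i++
[i=4,j=2] 24>18 → j++
[i=4,j=3] 24>20 → j++

6 moves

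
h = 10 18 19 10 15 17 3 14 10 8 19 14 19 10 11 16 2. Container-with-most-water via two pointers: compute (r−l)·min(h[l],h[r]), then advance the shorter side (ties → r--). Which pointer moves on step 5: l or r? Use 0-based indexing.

[0,16] min(10,2)*16=32 best=32 * → r--
[0,15] min(10,16)*15=150 best=150 * → l++
[1,15] min(18,16)*14=224 best=224 * → r--
[1,14] min(18,11)*13=143 best=224 → r--
[1,13] min(18,10)*12=120 best=224 → r--

r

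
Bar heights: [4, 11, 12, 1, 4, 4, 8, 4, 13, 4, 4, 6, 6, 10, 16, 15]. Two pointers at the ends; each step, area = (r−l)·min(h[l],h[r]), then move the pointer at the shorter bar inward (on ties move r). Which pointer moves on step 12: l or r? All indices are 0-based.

[0,15] min(4,15)*15=60 best=60 * → l++
[1,15] min(11,15)*14=154 best=154 * → l++
[2,15] min(12,15)*13=156 best=156 * → l++
[3,15] min(1,15)*12=12 best=156 → l++
[4,15] min(4,15)*11=44 best=156 → l++
[5,15] min(4,15)*10=40 best=156 → l++
[6,15] min(8,15)*9=72 best=156 → l++
[7,15] min(4,15)*8=32 best=156 → l++
[8,15] min(13,15)*7=91 best=156 → l++
[9,15] min(4,15)*6=24 best=156 → l++
[10,15] min(4,15)*5=20 best=156 → l++
[11,15] min(6,15)*4=24 best=156 → l++

l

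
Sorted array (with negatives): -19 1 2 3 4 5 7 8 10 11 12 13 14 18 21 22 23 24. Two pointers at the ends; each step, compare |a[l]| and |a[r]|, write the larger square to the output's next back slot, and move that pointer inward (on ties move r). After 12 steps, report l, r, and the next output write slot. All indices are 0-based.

l=1, r=6, next write slot=5

[0,17] |-19|<=|24| out[17]=576 → r--
[0,16] |-19|<=|23| out[16]=529 → r--
[0,15] |-19|<=|22| out[15]=484 → r--
[0,14] |-19|<=|21| out[14]=441 → r--
[0,13] |-19|>|18| out[13]=361 → l++
[1,13] |1|<=|18| out[12]=324 → r--
[1,12] |1|<=|14| out[11]=196 → r--
[1,11] |1|<=|13| out[10]=169 → r--
[1,10] |1|<=|12| out[9]=144 → r--
[1,9] |1|<=|11| out[8]=121 → r--
[1,8] |1|<=|10| out[7]=100 → r--
[1,7] |1|<=|8| out[6]=64 → r--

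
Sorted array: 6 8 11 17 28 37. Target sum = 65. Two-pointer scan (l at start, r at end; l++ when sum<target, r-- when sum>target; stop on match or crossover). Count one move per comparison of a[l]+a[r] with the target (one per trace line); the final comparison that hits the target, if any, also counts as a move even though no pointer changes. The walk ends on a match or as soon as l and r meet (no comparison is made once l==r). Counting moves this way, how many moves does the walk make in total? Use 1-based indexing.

l=1 r=6: 6+37=43 <65, l++
l=2 r=6: 8+37=45 <65, l++
l=3 r=6: 11+37=48 <65, l++
l=4 r=6: 17+37=54 <65, l++
l=5 r=6: 28+37=65, found

5 moves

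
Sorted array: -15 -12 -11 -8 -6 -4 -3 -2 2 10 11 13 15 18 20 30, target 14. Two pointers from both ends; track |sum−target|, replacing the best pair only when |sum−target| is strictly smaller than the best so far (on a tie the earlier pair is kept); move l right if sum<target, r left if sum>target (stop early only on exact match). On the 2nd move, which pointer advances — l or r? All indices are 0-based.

[0,15] -15+30=15 d=1 * → r--
[0,14] -15+20=5 d=9 → l++

l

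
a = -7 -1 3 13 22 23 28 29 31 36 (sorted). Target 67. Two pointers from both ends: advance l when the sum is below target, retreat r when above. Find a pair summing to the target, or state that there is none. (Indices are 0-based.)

(31, 36)

l=0 r=9: -7+36=29 <67, l++
l=1 r=9: -1+36=35 <67, l++
l=2 r=9: 3+36=39 <67, l++
l=3 r=9: 13+36=49 <67, l++
l=4 r=9: 22+36=58 <67, l++
l=5 r=9: 23+36=59 <67, l++
l=6 r=9: 28+36=64 <67, l++
l=7 r=9: 29+36=65 <67, l++
l=8 r=9: 31+36=67, found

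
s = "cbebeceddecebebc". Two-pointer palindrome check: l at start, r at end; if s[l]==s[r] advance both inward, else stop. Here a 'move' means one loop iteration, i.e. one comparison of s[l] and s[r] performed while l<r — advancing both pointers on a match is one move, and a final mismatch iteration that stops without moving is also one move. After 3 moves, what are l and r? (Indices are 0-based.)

[0,15] 'c'=='c' → l++,r--
[1,14] 'b'=='b' → l++,r--
[2,13] 'e'=='e' → l++,r--

l=3, r=12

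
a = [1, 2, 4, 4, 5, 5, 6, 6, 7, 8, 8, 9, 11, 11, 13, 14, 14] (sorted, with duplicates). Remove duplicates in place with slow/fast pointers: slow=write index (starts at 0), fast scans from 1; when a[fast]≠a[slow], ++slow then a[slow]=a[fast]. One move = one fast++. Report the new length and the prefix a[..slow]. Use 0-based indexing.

length 11; prefix = [1, 2, 4, 5, 6, 7, 8, 9, 11, 13, 14]

slow=0 fast=1: a[fast]=2≠a[slow]=1 write a[1]=2, slow++,fast++
slow=1 fast=2: a[fast]=4≠a[slow]=2 write a[2]=4, slow++,fast++
slow=2 fast=3: a[fast]=4=a[slow] dup, fast++
slow=2 fast=4: a[fast]=5≠a[slow]=4 write a[3]=5, slow++,fast++
slow=3 fast=5: a[fast]=5=a[slow] dup, fast++
slow=3 fast=6: a[fast]=6≠a[slow]=5 write a[4]=6, slow++,fast++
slow=4 fast=7: a[fast]=6=a[slow] dup, fast++
slow=4 fast=8: a[fast]=7≠a[slow]=6 write a[5]=7, slow++,fast++
slow=5 fast=9: a[fast]=8≠a[slow]=7 write a[6]=8, slow++,fast++
slow=6 fast=10: a[fast]=8=a[slow] dup, fast++
slow=6 fast=11: a[fast]=9≠a[slow]=8 write a[7]=9, slow++,fast++
slow=7 fast=12: a[fast]=11≠a[slow]=9 write a[8]=11, slow++,fast++
slow=8 fast=13: a[fast]=11=a[slow] dup, fast++
slow=8 fast=14: a[fast]=13≠a[slow]=11 write a[9]=13, slow++,fast++
slow=9 fast=15: a[fast]=14≠a[slow]=13 write a[10]=14, slow++,fast++
slow=10 fast=16: a[fast]=14=a[slow] dup, fast++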